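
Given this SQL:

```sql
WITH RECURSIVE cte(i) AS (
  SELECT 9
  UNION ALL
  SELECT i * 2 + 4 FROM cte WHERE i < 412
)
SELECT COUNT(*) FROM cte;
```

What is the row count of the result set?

6

Base: i=9.
Iteration 1: 9 < 412 holds -> i = 9 * 2 + 4 = 22.
Iteration 2: 22 < 412 holds -> i = 22 * 2 + 4 = 48.
Iteration 3: 48 < 412 holds -> i = 48 * 2 + 4 = 100.
Iteration 4: 100 < 412 holds -> i = 100 * 2 + 4 = 204.
Iteration 5: 204 < 412 holds -> i = 204 * 2 + 4 = 412.
Iteration 6: 412 < 412 fails; recursion stops.
Total rows emitted: 6.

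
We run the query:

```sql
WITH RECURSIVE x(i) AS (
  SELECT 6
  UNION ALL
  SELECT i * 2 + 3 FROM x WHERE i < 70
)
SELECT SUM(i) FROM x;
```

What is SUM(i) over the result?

264

Base: i=6.
Iteration 1: 6 < 70 holds -> i = 6 * 2 + 3 = 15.
Iteration 2: 15 < 70 holds -> i = 15 * 2 + 3 = 33.
Iteration 3: 33 < 70 holds -> i = 33 * 2 + 3 = 69.
Iteration 4: 69 < 70 holds -> i = 69 * 2 + 3 = 141.
Iteration 5: 141 < 70 fails; recursion stops.
SUM(i) = 6 + 15 + 33 + 69 + 141 = 264.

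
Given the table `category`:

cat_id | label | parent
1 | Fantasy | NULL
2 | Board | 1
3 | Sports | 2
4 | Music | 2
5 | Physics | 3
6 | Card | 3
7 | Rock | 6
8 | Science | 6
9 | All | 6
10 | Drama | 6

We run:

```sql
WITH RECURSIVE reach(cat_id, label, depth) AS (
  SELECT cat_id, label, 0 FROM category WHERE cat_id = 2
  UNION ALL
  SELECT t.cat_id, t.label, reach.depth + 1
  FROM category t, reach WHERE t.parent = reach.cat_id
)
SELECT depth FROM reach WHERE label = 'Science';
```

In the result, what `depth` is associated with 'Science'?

Base: cat_id=2 (Board) at depth 0.
Iteration 1: rows with parent in {2} -> Sports (id 3, depth 1), Music (id 4, depth 1).
Iteration 2: rows with parent in {3,4} -> Physics (id 5, depth 2), Card (id 6, depth 2).
Iteration 3: rows with parent in {5,6} -> Rock (id 7, depth 3), Science (id 8, depth 3), All (id 9, depth 3), Drama (id 10, depth 3).
Iteration 4: no rows with parent in {7,8,9,10}; recursion stops.

3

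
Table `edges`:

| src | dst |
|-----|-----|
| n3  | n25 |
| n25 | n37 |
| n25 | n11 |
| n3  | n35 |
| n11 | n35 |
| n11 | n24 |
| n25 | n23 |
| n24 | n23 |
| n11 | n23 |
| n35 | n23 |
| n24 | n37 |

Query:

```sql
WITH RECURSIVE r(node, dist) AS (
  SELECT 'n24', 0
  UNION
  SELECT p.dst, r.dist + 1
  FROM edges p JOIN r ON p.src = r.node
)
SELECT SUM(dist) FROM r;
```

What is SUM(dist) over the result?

Base: (n24, dist=0).
Iteration 1: edges from {n24} -> (n23, dist=1), (n37, dist=1).
Iteration 2: no outgoing edges from {n23,n37}; recursion stops.
SUM(dist) = 0 + 1 + 1 = 2.

2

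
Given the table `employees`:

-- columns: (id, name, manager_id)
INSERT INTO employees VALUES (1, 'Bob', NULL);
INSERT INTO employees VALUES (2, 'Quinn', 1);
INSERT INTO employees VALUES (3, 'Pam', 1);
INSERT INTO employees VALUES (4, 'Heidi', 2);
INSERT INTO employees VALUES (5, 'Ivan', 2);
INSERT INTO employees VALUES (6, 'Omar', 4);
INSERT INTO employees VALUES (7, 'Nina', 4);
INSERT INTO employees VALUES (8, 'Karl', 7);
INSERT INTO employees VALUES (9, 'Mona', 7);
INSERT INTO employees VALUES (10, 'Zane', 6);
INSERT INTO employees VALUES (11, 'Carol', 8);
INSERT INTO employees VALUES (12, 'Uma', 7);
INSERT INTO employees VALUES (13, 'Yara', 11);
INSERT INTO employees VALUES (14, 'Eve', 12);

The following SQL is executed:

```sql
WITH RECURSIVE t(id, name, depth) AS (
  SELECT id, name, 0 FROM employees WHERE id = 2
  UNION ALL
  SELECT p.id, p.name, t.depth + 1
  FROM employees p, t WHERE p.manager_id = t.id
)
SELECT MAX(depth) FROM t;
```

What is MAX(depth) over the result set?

5

Base: id=2 (Quinn) at depth 0.
Iteration 1: rows with manager_id in {2} -> Heidi (id 4, depth 1), Ivan (id 5, depth 1).
Iteration 2: rows with manager_id in {4,5} -> Omar (id 6, depth 2), Nina (id 7, depth 2).
Iteration 3: rows with manager_id in {6,7} -> Karl (id 8, depth 3), Mona (id 9, depth 3), Zane (id 10, depth 3), Uma (id 12, depth 3).
Iteration 4: rows with manager_id in {8,9,10,12} -> Carol (id 11, depth 4), Eve (id 14, depth 4).
Iteration 5: rows with manager_id in {11,14} -> Yara (id 13, depth 5).
Iteration 6: no rows with manager_id in {13}; recursion stops.
depth values: 0, 1, 1, 2, 2, 3, 3, 3, 3, 4, 4, 5; the maximum is 5.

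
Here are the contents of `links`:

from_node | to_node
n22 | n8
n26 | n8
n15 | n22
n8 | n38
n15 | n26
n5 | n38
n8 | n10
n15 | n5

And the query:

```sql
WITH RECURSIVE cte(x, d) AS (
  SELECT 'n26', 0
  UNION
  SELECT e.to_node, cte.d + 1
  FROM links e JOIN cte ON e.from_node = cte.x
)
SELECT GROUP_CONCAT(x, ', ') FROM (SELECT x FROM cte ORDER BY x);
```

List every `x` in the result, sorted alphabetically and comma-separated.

Base: (n26, d=0).
Iteration 1: edges from {n26} -> (n8, d=1).
Iteration 2: edges from {n8} -> (n10, d=2), (n38, d=2).
Iteration 3: no outgoing edges from {n10,n38}; recursion stops.

n10, n26, n38, n8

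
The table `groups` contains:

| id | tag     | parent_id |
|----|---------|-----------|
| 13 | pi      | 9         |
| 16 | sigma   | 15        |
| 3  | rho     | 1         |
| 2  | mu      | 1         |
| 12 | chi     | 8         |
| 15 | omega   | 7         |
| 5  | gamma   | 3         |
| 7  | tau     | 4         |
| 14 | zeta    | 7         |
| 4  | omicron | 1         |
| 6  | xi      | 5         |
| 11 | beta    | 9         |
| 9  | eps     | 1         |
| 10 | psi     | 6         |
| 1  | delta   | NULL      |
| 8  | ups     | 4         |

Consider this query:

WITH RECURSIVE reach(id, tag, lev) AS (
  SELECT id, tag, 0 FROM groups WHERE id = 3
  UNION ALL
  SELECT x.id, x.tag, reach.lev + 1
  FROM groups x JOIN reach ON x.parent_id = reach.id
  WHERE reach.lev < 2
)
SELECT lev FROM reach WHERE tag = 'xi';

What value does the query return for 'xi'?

2

Base: id=3 (rho) at lev 0.
Iteration 1: rows with parent_id in {3} -> gamma (id 5, lev 1).
Iteration 2: rows with parent_id in {5} -> xi (id 6, lev 2).
Iteration 3: lev < 2 fails for all current rows; recursion stops.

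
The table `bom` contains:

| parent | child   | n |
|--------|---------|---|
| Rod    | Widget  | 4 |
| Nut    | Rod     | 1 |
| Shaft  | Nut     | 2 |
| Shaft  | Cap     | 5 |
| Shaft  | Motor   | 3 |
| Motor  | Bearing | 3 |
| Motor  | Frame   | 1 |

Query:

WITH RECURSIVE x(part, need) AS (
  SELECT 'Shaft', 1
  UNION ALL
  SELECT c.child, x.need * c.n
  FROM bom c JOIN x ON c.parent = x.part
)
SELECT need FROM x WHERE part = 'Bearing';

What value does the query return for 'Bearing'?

9

Base: (Shaft, need=1).
Iteration 1: components of {Shaft} -> Cap = 1*5 = 5, Motor = 1*3 = 3, Nut = 1*2 = 2.
Iteration 2: components of {Cap,Motor,Nut} -> Bearing = 3*3 = 9, Frame = 3*1 = 3, Rod = 2*1 = 2.
Iteration 3: components of {Bearing,Frame,Rod} -> Widget = 2*4 = 8.
Iteration 4: no further components; recursion stops.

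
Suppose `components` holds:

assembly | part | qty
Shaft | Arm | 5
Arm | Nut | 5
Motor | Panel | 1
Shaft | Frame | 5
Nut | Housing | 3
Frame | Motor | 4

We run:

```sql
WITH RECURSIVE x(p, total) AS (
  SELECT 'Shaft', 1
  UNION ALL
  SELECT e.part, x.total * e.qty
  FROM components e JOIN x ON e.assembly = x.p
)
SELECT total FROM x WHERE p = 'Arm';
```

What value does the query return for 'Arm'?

Base: (Shaft, total=1).
Iteration 1: components of {Shaft} -> Arm = 1*5 = 5, Frame = 1*5 = 5.
Iteration 2: components of {Arm,Frame} -> Motor = 5*4 = 20, Nut = 5*5 = 25.
Iteration 3: components of {Motor,Nut} -> Housing = 25*3 = 75, Panel = 20*1 = 20.
Iteration 4: no further components; recursion stops.

5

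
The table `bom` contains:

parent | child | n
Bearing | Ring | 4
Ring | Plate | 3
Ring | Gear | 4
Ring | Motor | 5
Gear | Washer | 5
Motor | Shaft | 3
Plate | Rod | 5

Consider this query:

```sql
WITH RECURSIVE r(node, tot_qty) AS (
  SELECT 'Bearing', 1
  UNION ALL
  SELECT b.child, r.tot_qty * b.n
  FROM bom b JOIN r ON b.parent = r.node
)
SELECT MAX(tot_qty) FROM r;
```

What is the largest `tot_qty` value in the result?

80

Base: (Bearing, tot_qty=1).
Iteration 1: components of {Bearing} -> Ring = 1*4 = 4.
Iteration 2: components of {Ring} -> Gear = 4*4 = 16, Motor = 4*5 = 20, Plate = 4*3 = 12.
Iteration 3: components of {Gear,Motor,Plate} -> Rod = 12*5 = 60, Shaft = 20*3 = 60, Washer = 16*5 = 80.
Iteration 4: no further components; recursion stops.
tot_qty values: 1, 4, 12, 16, 20, 60, 80, 60; the maximum is 80.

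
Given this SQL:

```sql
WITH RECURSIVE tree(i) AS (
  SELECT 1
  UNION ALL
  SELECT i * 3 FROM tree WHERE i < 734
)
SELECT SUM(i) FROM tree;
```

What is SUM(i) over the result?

Base: i=1.
Iteration 1: 1 < 734 holds -> i = 1 * 3 = 3.
Iteration 2: 3 < 734 holds -> i = 3 * 3 = 9.
Iteration 3: 9 < 734 holds -> i = 9 * 3 = 27.
Iteration 4: 27 < 734 holds -> i = 27 * 3 = 81.
Iteration 5: 81 < 734 holds -> i = 81 * 3 = 243.
Iteration 6: 243 < 734 holds -> i = 243 * 3 = 729.
Iteration 7: 729 < 734 holds -> i = 729 * 3 = 2187.
Iteration 8: 2187 < 734 fails; recursion stops.
SUM(i) = 1 + 3 + 9 + 27 + 81 + 243 + 729 + 2187 = 3280.

3280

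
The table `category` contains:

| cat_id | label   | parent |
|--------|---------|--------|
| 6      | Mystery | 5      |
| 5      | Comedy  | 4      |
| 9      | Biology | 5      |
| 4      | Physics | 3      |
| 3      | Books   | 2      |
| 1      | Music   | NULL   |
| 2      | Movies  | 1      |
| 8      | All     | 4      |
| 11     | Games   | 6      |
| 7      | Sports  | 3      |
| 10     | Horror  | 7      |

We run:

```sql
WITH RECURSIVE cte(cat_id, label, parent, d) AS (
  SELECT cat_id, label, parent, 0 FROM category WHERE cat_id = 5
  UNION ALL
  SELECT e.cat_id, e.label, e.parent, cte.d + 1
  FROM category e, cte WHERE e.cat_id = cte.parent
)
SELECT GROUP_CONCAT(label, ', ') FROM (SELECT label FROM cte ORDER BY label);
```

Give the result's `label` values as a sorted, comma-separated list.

Base: cat_id=5 (Comedy), parent=4, d 0.
Iteration 1: join on cat_id=4 -> Physics (id 4, parent=3, d 1).
Iteration 2: join on cat_id=3 -> Books (id 3, parent=2, d 2).
Iteration 3: join on cat_id=2 -> Movies (id 2, parent=1, d 3).
Iteration 4: join on cat_id=1 -> Music (id 1, parent=NULL, d 4).
Iteration 5: parent is NULL; no match; recursion stops.

Books, Comedy, Movies, Music, Physics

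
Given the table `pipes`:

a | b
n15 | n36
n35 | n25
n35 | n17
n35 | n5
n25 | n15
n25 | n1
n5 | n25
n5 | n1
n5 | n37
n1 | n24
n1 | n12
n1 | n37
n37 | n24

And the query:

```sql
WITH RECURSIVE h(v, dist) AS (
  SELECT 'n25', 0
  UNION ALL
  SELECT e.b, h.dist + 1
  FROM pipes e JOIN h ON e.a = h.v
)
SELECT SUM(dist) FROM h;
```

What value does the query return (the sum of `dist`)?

13

Base: (n25, dist=0).
Iteration 1: edges from {n25} -> (n1, dist=1), (n15, dist=1).
Iteration 2: edges from {n1,n15} -> (n12, dist=2), (n24, dist=2), (n36, dist=2), (n37, dist=2).
Iteration 3: edges from {n12,n24,n36,n37} -> (n24, dist=3).
Iteration 4: no outgoing edges from {n24}; recursion stops.
SUM(dist) = 0 + 1 + 1 + 2 + 2 + 2 + 2 + 3 = 13.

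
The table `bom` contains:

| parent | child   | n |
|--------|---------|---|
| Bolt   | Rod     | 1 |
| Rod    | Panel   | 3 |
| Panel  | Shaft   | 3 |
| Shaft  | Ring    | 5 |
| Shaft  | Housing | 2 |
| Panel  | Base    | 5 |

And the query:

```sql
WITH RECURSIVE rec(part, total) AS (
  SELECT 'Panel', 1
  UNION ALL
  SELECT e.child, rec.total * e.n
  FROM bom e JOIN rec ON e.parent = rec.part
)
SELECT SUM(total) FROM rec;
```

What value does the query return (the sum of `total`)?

Base: (Panel, total=1).
Iteration 1: components of {Panel} -> Base = 1*5 = 5, Shaft = 1*3 = 3.
Iteration 2: components of {Base,Shaft} -> Housing = 3*2 = 6, Ring = 3*5 = 15.
Iteration 3: no further components; recursion stops.
SUM(total) = 1 + 3 + 5 + 15 + 6 = 30.

30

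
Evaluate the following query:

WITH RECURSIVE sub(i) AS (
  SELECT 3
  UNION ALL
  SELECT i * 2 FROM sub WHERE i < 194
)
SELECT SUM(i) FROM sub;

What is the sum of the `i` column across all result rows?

Base: i=3.
Iteration 1: 3 < 194 holds -> i = 3 * 2 = 6.
Iteration 2: 6 < 194 holds -> i = 6 * 2 = 12.
Iteration 3: 12 < 194 holds -> i = 12 * 2 = 24.
Iteration 4: 24 < 194 holds -> i = 24 * 2 = 48.
Iteration 5: 48 < 194 holds -> i = 48 * 2 = 96.
Iteration 6: 96 < 194 holds -> i = 96 * 2 = 192.
Iteration 7: 192 < 194 holds -> i = 192 * 2 = 384.
Iteration 8: 384 < 194 fails; recursion stops.
SUM(i) = 3 + 6 + 12 + 24 + 48 + 96 + 192 + 384 = 765.

765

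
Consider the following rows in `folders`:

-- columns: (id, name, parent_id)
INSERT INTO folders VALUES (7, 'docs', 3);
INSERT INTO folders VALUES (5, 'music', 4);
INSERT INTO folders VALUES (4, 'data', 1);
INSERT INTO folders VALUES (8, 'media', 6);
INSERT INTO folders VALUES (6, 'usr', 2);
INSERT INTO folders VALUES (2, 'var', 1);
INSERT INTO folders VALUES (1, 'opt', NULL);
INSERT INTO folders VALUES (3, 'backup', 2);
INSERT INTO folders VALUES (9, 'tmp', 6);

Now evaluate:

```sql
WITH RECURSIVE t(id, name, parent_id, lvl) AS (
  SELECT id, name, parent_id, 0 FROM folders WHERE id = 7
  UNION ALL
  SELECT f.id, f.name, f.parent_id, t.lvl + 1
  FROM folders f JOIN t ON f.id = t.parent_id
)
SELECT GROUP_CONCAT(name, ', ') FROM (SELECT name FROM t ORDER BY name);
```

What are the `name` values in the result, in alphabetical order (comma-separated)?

backup, docs, opt, var

Base: id=7 (docs), parent_id=3, lvl 0.
Iteration 1: join on id=3 -> backup (id 3, parent_id=2, lvl 1).
Iteration 2: join on id=2 -> var (id 2, parent_id=1, lvl 2).
Iteration 3: join on id=1 -> opt (id 1, parent_id=NULL, lvl 3).
Iteration 4: parent_id is NULL; no match; recursion stops.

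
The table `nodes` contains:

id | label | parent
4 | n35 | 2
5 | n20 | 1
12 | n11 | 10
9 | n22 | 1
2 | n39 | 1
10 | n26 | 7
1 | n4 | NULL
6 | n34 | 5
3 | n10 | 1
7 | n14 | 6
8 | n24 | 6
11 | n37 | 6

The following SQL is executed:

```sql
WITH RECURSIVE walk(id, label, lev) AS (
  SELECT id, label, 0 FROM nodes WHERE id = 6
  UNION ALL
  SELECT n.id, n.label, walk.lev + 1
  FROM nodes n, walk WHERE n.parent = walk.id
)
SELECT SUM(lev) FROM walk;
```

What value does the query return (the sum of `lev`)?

8

Base: id=6 (n34) at lev 0.
Iteration 1: rows with parent in {6} -> n14 (id 7, lev 1), n24 (id 8, lev 1), n37 (id 11, lev 1).
Iteration 2: rows with parent in {7,8,11} -> n26 (id 10, lev 2).
Iteration 3: rows with parent in {10} -> n11 (id 12, lev 3).
Iteration 4: no rows with parent in {12}; recursion stops.
SUM(lev) = 0 + 1 + 1 + 1 + 2 + 3 = 8.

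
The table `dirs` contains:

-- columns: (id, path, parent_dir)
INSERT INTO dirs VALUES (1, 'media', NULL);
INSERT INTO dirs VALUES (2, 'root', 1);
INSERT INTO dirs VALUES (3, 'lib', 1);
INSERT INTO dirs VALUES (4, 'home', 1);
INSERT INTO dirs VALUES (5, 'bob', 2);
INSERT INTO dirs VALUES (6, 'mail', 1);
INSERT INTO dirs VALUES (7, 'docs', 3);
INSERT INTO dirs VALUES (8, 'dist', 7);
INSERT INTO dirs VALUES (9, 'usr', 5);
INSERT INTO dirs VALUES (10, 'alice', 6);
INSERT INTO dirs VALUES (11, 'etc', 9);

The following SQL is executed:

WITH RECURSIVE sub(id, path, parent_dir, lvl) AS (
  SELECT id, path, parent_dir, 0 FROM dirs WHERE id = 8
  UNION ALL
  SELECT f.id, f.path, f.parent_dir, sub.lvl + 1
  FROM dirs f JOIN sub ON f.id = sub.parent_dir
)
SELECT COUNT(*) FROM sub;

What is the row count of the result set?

Base: id=8 (dist), parent_dir=7, lvl 0.
Iteration 1: join on id=7 -> docs (id 7, parent_dir=3, lvl 1).
Iteration 2: join on id=3 -> lib (id 3, parent_dir=1, lvl 2).
Iteration 3: join on id=1 -> media (id 1, parent_dir=NULL, lvl 3).
Iteration 4: parent_dir is NULL; no match; recursion stops.
Total rows emitted: 4.

4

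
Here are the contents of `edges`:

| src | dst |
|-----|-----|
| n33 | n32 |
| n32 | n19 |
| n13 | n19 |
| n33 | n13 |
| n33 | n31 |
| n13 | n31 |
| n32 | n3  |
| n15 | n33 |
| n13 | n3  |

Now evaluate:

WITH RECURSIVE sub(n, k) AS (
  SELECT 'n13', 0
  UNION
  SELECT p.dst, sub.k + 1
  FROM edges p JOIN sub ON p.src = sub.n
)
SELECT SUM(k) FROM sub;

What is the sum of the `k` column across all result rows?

Base: (n13, k=0).
Iteration 1: edges from {n13} -> (n19, k=1), (n3, k=1), (n31, k=1).
Iteration 2: no outgoing edges from {n19,n3,n31}; recursion stops.
SUM(k) = 0 + 1 + 1 + 1 = 3.

3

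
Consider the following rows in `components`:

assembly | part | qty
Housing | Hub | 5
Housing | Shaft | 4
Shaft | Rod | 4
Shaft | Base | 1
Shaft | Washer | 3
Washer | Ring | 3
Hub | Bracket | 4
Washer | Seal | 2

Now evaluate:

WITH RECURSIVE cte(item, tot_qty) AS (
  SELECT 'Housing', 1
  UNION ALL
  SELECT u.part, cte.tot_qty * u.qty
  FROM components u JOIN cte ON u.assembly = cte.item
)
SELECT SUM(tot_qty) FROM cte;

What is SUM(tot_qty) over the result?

Base: (Housing, tot_qty=1).
Iteration 1: components of {Housing} -> Hub = 1*5 = 5, Shaft = 1*4 = 4.
Iteration 2: components of {Hub,Shaft} -> Base = 4*1 = 4, Bracket = 5*4 = 20, Rod = 4*4 = 16, Washer = 4*3 = 12.
Iteration 3: components of {Base,Bracket,Rod,Washer} -> Ring = 12*3 = 36, Seal = 12*2 = 24.
Iteration 4: no further components; recursion stops.
SUM(tot_qty) = 1 + 5 + 4 + 20 + 16 + 4 + 12 + 36 + 24 = 122.

122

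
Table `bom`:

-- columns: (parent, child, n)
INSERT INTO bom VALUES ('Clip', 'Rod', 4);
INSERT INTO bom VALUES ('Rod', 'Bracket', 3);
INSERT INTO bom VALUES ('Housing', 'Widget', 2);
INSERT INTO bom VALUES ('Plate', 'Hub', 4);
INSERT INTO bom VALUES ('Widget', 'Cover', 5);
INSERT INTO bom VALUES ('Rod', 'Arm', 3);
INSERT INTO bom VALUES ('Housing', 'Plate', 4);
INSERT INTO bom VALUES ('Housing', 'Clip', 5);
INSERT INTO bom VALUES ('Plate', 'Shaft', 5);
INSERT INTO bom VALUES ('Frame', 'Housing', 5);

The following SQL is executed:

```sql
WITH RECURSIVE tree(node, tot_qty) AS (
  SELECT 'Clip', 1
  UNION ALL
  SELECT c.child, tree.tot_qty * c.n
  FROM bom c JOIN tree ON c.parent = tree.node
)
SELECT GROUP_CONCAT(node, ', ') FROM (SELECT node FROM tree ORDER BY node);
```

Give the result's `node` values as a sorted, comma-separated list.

Arm, Bracket, Clip, Rod

Base: (Clip, tot_qty=1).
Iteration 1: components of {Clip} -> Rod = 1*4 = 4.
Iteration 2: components of {Rod} -> Arm = 4*3 = 12, Bracket = 4*3 = 12.
Iteration 3: no further components; recursion stops.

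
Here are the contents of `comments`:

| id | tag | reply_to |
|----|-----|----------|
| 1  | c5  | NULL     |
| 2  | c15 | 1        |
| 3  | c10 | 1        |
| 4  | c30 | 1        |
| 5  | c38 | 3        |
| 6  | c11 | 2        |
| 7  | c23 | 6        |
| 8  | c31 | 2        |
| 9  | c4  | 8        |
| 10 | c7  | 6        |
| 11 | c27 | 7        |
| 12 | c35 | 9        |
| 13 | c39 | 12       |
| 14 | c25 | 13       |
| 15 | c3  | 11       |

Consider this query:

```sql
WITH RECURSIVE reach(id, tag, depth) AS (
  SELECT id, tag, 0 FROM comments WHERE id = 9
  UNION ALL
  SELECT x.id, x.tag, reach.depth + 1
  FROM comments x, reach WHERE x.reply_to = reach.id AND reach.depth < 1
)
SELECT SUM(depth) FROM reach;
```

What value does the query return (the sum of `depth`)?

1

Base: id=9 (c4) at depth 0.
Iteration 1: rows with reply_to in {9} -> c35 (id 12, depth 1).
Iteration 2: depth < 1 fails for all current rows; recursion stops.
SUM(depth) = 0 + 1 = 1.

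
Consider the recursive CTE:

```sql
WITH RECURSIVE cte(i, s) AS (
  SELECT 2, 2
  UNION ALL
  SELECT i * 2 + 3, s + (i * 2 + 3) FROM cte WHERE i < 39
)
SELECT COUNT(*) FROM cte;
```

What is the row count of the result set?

5

Base: i=2, s=2.
Iteration 1: 2 < 39 holds -> i = 2 * 2 + 3 = 7, s = 2 + 7 = 9.
Iteration 2: 7 < 39 holds -> i = 7 * 2 + 3 = 17, s = 9 + 17 = 26.
Iteration 3: 17 < 39 holds -> i = 17 * 2 + 3 = 37, s = 26 + 37 = 63.
Iteration 4: 37 < 39 holds -> i = 37 * 2 + 3 = 77, s = 63 + 77 = 140.
Iteration 5: 77 < 39 fails; recursion stops.
Total rows emitted: 5.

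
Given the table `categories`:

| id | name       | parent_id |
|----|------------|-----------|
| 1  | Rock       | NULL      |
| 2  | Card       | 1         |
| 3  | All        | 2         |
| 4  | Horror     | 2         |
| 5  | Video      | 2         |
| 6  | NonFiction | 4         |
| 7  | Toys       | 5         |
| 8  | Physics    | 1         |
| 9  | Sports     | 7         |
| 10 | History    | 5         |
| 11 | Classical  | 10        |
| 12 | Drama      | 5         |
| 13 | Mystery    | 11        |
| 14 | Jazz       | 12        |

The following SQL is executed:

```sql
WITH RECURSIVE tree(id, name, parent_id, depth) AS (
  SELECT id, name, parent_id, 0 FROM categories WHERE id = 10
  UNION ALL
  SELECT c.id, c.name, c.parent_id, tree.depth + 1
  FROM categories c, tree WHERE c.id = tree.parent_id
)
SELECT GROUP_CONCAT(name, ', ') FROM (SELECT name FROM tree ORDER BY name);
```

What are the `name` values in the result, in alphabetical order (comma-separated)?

Base: id=10 (History), parent_id=5, depth 0.
Iteration 1: join on id=5 -> Video (id 5, parent_id=2, depth 1).
Iteration 2: join on id=2 -> Card (id 2, parent_id=1, depth 2).
Iteration 3: join on id=1 -> Rock (id 1, parent_id=NULL, depth 3).
Iteration 4: parent_id is NULL; no match; recursion stops.

Card, History, Rock, Video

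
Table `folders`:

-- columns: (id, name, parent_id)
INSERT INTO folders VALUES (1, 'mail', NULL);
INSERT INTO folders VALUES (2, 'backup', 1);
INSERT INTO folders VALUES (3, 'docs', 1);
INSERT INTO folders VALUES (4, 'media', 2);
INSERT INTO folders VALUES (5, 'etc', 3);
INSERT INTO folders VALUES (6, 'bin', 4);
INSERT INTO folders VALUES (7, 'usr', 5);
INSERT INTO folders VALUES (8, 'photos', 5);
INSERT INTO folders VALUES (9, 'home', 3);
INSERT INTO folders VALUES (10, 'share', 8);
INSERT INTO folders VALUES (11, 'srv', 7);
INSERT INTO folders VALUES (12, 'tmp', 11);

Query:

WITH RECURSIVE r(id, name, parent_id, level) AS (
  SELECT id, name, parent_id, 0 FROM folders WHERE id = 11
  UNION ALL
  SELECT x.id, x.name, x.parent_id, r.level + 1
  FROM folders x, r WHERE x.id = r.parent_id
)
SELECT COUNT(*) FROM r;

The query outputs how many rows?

5

Base: id=11 (srv), parent_id=7, level 0.
Iteration 1: join on id=7 -> usr (id 7, parent_id=5, level 1).
Iteration 2: join on id=5 -> etc (id 5, parent_id=3, level 2).
Iteration 3: join on id=3 -> docs (id 3, parent_id=1, level 3).
Iteration 4: join on id=1 -> mail (id 1, parent_id=NULL, level 4).
Iteration 5: parent_id is NULL; no match; recursion stops.
Total rows emitted: 5.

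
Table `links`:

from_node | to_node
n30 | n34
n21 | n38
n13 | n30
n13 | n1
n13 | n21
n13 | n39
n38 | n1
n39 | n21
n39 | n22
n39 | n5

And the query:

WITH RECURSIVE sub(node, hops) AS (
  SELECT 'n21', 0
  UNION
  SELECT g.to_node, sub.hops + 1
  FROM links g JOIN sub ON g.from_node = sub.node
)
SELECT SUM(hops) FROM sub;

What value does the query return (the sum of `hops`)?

Base: (n21, hops=0).
Iteration 1: edges from {n21} -> (n38, hops=1).
Iteration 2: edges from {n38} -> (n1, hops=2).
Iteration 3: no outgoing edges from {n1}; recursion stops.
SUM(hops) = 0 + 1 + 2 = 3.

3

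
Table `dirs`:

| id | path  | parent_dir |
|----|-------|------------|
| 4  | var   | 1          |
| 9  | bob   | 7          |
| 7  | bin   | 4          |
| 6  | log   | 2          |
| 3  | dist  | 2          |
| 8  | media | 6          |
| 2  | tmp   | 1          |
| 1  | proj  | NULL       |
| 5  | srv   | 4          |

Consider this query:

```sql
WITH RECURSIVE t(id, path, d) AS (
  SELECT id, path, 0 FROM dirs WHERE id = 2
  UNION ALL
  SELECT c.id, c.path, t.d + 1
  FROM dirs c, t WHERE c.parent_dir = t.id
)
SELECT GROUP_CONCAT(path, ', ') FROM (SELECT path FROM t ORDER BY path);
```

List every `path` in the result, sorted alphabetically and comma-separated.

Base: id=2 (tmp) at d 0.
Iteration 1: rows with parent_dir in {2} -> dist (id 3, d 1), log (id 6, d 1).
Iteration 2: rows with parent_dir in {3,6} -> media (id 8, d 2).
Iteration 3: no rows with parent_dir in {8}; recursion stops.

dist, log, media, tmp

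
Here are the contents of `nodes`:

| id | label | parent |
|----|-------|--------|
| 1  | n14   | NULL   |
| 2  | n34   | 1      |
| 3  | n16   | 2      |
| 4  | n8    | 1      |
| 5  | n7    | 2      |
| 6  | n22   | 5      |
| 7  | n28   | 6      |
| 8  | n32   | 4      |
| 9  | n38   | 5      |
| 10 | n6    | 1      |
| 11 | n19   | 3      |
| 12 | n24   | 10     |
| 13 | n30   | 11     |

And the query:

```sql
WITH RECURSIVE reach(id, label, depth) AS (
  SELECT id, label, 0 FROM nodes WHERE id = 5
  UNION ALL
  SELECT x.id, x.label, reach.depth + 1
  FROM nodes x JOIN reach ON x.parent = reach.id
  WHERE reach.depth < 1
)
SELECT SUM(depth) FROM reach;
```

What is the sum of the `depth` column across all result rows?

Base: id=5 (n7) at depth 0.
Iteration 1: rows with parent in {5} -> n22 (id 6, depth 1), n38 (id 9, depth 1).
Iteration 2: depth < 1 fails for all current rows; recursion stops.
SUM(depth) = 0 + 1 + 1 = 2.

2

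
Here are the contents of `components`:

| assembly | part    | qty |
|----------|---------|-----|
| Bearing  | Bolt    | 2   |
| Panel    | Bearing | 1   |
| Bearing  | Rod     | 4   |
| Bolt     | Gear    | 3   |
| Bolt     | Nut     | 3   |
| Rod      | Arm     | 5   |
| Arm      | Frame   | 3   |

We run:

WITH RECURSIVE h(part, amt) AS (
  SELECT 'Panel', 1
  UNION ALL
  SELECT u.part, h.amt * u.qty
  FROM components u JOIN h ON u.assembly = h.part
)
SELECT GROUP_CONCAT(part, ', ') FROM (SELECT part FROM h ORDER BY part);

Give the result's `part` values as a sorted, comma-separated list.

Base: (Panel, amt=1).
Iteration 1: components of {Panel} -> Bearing = 1*1 = 1.
Iteration 2: components of {Bearing} -> Bolt = 1*2 = 2, Rod = 1*4 = 4.
Iteration 3: components of {Bolt,Rod} -> Arm = 4*5 = 20, Gear = 2*3 = 6, Nut = 2*3 = 6.
Iteration 4: components of {Arm,Gear,Nut} -> Frame = 20*3 = 60.
Iteration 5: no further components; recursion stops.

Arm, Bearing, Bolt, Frame, Gear, Nut, Panel, Rod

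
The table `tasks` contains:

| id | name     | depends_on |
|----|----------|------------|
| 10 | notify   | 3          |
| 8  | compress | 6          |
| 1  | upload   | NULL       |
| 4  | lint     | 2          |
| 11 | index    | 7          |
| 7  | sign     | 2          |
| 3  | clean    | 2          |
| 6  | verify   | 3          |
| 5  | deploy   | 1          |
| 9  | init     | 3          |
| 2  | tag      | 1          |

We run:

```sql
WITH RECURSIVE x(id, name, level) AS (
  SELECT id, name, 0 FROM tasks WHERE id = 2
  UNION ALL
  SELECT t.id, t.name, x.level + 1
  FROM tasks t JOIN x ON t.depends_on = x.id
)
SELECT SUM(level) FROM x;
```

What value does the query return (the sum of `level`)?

14

Base: id=2 (tag) at level 0.
Iteration 1: rows with depends_on in {2} -> clean (id 3, level 1), lint (id 4, level 1), sign (id 7, level 1).
Iteration 2: rows with depends_on in {3,4,7} -> verify (id 6, level 2), init (id 9, level 2), notify (id 10, level 2), index (id 11, level 2).
Iteration 3: rows with depends_on in {6,9,10,11} -> compress (id 8, level 3).
Iteration 4: no rows with depends_on in {8}; recursion stops.
SUM(level) = 0 + 1 + 1 + 1 + 2 + 2 + 2 + 2 + 3 = 14.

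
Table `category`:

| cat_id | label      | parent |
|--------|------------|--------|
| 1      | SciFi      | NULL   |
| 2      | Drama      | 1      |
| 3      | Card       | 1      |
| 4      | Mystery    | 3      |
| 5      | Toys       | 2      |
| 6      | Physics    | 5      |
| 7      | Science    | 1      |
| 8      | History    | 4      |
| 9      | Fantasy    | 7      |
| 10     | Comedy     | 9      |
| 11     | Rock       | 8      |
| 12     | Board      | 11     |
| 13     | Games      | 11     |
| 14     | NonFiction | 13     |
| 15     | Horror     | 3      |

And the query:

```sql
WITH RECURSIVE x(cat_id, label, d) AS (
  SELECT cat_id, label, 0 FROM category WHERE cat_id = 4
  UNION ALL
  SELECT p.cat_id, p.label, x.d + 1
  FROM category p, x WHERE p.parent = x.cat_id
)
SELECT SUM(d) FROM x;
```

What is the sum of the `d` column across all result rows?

13

Base: cat_id=4 (Mystery) at d 0.
Iteration 1: rows with parent in {4} -> History (id 8, d 1).
Iteration 2: rows with parent in {8} -> Rock (id 11, d 2).
Iteration 3: rows with parent in {11} -> Board (id 12, d 3), Games (id 13, d 3).
Iteration 4: rows with parent in {12,13} -> NonFiction (id 14, d 4).
Iteration 5: no rows with parent in {14}; recursion stops.
SUM(d) = 0 + 1 + 2 + 3 + 3 + 4 = 13.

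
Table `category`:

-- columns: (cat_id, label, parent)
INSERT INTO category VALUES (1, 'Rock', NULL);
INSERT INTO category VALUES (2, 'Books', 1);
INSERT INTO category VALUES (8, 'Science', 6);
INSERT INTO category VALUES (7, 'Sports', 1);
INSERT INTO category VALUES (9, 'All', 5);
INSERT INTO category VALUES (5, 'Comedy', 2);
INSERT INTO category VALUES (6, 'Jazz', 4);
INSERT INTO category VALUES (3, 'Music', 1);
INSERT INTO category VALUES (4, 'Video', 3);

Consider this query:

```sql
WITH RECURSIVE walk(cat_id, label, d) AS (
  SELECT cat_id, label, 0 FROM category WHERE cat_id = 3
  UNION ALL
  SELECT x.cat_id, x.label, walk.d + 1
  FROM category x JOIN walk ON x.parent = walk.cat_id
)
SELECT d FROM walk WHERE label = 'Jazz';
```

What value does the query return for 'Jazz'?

Base: cat_id=3 (Music) at d 0.
Iteration 1: rows with parent in {3} -> Video (id 4, d 1).
Iteration 2: rows with parent in {4} -> Jazz (id 6, d 2).
Iteration 3: rows with parent in {6} -> Science (id 8, d 3).
Iteration 4: no rows with parent in {8}; recursion stops.

2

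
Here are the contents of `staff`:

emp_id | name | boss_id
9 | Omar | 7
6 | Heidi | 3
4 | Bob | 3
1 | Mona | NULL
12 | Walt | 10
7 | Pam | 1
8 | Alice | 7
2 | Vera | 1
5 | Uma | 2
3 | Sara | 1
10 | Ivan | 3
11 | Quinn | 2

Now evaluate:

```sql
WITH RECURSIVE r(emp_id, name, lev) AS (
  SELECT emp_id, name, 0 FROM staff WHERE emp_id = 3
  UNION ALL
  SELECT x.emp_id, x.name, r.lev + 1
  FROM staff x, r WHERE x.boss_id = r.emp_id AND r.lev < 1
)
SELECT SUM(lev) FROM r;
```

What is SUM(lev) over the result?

3

Base: emp_id=3 (Sara) at lev 0.
Iteration 1: rows with boss_id in {3} -> Bob (id 4, lev 1), Heidi (id 6, lev 1), Ivan (id 10, lev 1).
Iteration 2: lev < 1 fails for all current rows; recursion stops.
SUM(lev) = 0 + 1 + 1 + 1 = 3.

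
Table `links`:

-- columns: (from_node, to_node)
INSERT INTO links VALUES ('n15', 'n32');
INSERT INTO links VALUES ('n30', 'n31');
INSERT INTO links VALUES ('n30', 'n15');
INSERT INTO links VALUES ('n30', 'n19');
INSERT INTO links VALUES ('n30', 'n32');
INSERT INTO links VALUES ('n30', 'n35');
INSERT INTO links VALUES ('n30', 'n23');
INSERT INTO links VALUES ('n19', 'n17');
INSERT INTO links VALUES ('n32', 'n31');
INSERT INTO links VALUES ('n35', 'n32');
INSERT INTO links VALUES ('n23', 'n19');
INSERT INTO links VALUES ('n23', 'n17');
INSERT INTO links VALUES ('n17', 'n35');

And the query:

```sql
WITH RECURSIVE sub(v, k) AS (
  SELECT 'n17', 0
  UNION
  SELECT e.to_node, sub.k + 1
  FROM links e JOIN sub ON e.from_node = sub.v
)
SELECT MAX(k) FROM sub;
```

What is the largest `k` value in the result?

3

Base: (n17, k=0).
Iteration 1: edges from {n17} -> (n35, k=1).
Iteration 2: edges from {n35} -> (n32, k=2).
Iteration 3: edges from {n32} -> (n31, k=3).
Iteration 4: no outgoing edges from {n31}; recursion stops.
k values: 0, 1, 2, 3; the maximum is 3.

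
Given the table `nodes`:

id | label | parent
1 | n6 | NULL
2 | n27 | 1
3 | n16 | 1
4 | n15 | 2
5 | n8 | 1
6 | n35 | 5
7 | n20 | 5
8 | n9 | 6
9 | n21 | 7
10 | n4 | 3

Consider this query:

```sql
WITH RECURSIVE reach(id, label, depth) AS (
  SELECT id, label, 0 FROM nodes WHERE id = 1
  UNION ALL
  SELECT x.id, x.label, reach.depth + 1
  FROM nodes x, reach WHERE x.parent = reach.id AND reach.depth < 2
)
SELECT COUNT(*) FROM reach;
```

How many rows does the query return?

8

Base: id=1 (n6) at depth 0.
Iteration 1: rows with parent in {1} -> n27 (id 2, depth 1), n16 (id 3, depth 1), n8 (id 5, depth 1).
Iteration 2: rows with parent in {2,3,5} -> n15 (id 4, depth 2), n35 (id 6, depth 2), n20 (id 7, depth 2), n4 (id 10, depth 2).
Iteration 3: depth < 2 fails for all current rows; recursion stops.
Total rows emitted: 8.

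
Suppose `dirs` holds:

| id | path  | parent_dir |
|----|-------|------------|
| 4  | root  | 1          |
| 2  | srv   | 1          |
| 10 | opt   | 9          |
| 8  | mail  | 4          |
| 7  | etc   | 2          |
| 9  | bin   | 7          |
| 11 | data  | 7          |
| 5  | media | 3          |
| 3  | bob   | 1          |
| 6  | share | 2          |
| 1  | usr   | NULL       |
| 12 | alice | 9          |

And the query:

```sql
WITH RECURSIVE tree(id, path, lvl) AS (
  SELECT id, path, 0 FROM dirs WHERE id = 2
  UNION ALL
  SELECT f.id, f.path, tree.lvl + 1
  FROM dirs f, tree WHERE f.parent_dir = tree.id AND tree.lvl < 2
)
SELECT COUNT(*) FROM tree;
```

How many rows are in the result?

Base: id=2 (srv) at lvl 0.
Iteration 1: rows with parent_dir in {2} -> share (id 6, lvl 1), etc (id 7, lvl 1).
Iteration 2: rows with parent_dir in {6,7} -> bin (id 9, lvl 2), data (id 11, lvl 2).
Iteration 3: lvl < 2 fails for all current rows; recursion stops.
Total rows emitted: 5.

5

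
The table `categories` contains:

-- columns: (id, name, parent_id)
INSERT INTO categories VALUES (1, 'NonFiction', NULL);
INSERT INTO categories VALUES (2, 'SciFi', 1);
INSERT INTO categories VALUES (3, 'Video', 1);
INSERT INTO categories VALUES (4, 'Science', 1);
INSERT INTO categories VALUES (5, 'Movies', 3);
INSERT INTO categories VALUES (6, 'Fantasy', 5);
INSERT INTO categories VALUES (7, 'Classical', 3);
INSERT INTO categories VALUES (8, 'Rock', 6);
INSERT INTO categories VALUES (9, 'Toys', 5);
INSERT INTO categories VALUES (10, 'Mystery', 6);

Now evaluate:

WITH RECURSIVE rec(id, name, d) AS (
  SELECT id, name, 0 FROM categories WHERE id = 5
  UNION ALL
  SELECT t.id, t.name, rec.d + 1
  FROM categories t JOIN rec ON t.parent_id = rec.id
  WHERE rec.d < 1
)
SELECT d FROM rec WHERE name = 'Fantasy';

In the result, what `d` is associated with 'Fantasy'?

1

Base: id=5 (Movies) at d 0.
Iteration 1: rows with parent_id in {5} -> Fantasy (id 6, d 1), Toys (id 9, d 1).
Iteration 2: d < 1 fails for all current rows; recursion stops.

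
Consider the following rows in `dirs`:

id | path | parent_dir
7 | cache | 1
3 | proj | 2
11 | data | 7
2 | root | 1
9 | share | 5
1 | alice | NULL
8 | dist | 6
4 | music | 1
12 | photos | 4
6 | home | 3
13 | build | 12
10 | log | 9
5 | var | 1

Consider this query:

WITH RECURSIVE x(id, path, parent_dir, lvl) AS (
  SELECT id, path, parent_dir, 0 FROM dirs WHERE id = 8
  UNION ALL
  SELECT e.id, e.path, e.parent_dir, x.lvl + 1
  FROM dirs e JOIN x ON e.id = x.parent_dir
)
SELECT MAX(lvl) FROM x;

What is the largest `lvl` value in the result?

4

Base: id=8 (dist), parent_dir=6, lvl 0.
Iteration 1: join on id=6 -> home (id 6, parent_dir=3, lvl 1).
Iteration 2: join on id=3 -> proj (id 3, parent_dir=2, lvl 2).
Iteration 3: join on id=2 -> root (id 2, parent_dir=1, lvl 3).
Iteration 4: join on id=1 -> alice (id 1, parent_dir=NULL, lvl 4).
Iteration 5: parent_dir is NULL; no match; recursion stops.
lvl values: 0, 1, 2, 3, 4; the maximum is 4.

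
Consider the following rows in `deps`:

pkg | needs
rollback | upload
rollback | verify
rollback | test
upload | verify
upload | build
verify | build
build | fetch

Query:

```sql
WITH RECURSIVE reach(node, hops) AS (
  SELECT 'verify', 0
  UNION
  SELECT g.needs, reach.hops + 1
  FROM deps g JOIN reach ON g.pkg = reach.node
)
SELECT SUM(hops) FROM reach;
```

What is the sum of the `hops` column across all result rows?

3

Base: (verify, hops=0).
Iteration 1: edges from {verify} -> (build, hops=1).
Iteration 2: edges from {build} -> (fetch, hops=2).
Iteration 3: no outgoing edges from {fetch}; recursion stops.
SUM(hops) = 0 + 1 + 2 = 3.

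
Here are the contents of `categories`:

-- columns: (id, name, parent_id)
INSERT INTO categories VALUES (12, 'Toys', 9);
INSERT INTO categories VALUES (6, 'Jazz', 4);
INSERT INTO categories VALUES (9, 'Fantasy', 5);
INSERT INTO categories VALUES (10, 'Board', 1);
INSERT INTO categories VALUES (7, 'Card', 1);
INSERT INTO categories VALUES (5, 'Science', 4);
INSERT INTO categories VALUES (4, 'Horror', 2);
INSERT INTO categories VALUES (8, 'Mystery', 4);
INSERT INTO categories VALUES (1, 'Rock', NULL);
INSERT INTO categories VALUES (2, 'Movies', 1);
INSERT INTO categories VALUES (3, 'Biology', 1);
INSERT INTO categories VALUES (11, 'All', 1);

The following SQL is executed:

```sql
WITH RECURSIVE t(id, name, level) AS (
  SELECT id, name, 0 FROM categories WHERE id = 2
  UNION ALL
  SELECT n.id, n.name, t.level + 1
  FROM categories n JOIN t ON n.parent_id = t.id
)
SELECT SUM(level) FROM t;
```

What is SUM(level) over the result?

Base: id=2 (Movies) at level 0.
Iteration 1: rows with parent_id in {2} -> Horror (id 4, level 1).
Iteration 2: rows with parent_id in {4} -> Science (id 5, level 2), Jazz (id 6, level 2), Mystery (id 8, level 2).
Iteration 3: rows with parent_id in {5,6,8} -> Fantasy (id 9, level 3).
Iteration 4: rows with parent_id in {9} -> Toys (id 12, level 4).
Iteration 5: no rows with parent_id in {12}; recursion stops.
SUM(level) = 0 + 1 + 2 + 2 + 2 + 3 + 4 = 14.

14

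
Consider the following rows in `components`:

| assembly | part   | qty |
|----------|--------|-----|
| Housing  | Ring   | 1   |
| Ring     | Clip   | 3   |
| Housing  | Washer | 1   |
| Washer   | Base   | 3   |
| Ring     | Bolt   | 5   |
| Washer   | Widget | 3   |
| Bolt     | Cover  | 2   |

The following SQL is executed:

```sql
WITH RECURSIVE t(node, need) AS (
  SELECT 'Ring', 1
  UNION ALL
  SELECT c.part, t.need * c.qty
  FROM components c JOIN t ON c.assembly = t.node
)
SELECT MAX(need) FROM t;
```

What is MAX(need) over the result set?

10

Base: (Ring, need=1).
Iteration 1: components of {Ring} -> Bolt = 1*5 = 5, Clip = 1*3 = 3.
Iteration 2: components of {Bolt,Clip} -> Cover = 5*2 = 10.
Iteration 3: no further components; recursion stops.
need values: 1, 3, 5, 10; the maximum is 10.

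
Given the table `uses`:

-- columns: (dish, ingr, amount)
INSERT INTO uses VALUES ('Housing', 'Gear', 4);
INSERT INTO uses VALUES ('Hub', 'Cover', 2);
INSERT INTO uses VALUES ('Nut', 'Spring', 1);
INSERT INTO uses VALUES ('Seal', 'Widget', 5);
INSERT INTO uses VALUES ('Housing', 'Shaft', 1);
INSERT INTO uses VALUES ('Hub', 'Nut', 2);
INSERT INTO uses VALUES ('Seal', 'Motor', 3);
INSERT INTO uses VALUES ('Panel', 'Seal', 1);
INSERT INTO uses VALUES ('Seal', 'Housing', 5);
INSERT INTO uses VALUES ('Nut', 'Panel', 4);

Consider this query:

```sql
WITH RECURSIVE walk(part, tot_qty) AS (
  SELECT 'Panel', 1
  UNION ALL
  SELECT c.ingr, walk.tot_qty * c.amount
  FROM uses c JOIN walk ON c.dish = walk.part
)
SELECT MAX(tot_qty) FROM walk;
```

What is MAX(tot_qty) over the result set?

20

Base: (Panel, tot_qty=1).
Iteration 1: components of {Panel} -> Seal = 1*1 = 1.
Iteration 2: components of {Seal} -> Housing = 1*5 = 5, Motor = 1*3 = 3, Widget = 1*5 = 5.
Iteration 3: components of {Housing,Motor,Widget} -> Gear = 5*4 = 20, Shaft = 5*1 = 5.
Iteration 4: no further components; recursion stops.
tot_qty values: 1, 1, 3, 5, 5, 20, 5; the maximum is 20.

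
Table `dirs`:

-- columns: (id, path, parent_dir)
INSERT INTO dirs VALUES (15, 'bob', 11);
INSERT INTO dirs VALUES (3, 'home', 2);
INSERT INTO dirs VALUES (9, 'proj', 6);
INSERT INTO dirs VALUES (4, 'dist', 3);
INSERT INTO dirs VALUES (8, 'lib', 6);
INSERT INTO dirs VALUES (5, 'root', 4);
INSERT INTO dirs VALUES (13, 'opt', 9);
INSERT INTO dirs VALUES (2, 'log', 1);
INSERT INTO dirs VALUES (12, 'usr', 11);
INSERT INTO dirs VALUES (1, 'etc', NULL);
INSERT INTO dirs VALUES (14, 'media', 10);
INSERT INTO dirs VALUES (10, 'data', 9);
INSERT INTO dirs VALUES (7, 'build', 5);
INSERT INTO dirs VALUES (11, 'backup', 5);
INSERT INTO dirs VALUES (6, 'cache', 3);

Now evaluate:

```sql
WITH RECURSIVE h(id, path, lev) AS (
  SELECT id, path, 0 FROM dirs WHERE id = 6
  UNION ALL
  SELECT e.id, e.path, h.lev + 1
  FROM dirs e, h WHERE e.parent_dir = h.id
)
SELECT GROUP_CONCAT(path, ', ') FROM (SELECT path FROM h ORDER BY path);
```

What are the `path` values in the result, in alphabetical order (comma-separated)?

cache, data, lib, media, opt, proj

Base: id=6 (cache) at lev 0.
Iteration 1: rows with parent_dir in {6} -> lib (id 8, lev 1), proj (id 9, lev 1).
Iteration 2: rows with parent_dir in {8,9} -> data (id 10, lev 2), opt (id 13, lev 2).
Iteration 3: rows with parent_dir in {10,13} -> media (id 14, lev 3).
Iteration 4: no rows with parent_dir in {14}; recursion stops.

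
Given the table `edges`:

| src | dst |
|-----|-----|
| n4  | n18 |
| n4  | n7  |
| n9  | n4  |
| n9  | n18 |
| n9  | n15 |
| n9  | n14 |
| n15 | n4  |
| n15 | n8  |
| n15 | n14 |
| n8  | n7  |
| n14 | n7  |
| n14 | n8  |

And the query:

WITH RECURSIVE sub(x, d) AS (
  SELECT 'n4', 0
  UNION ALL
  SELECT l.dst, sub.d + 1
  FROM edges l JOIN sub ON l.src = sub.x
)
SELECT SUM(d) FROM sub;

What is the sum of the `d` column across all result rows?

2

Base: (n4, d=0).
Iteration 1: edges from {n4} -> (n18, d=1), (n7, d=1).
Iteration 2: no outgoing edges from {n18,n7}; recursion stops.
SUM(d) = 0 + 1 + 1 = 2.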